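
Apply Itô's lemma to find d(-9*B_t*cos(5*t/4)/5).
d(-9*B_t*cos(5*t/4)/5) = (9*B_t*sin(5*t/4)/4) dt + (-9*cos(5*t/4)/5) dB_t

Itô's formula for f(t, x): d f(t, B_t) = (f_t + (1/2) f_xx) dt + f_x dB_t. Compute partials of f(t, x) = -9*x*cos(5*t/4)/5:
  f_t(t,x)  = 9*x*sin(5*t/4)/4
  f_x(t,x)  = -9*cos(5*t/4)/5
  f_xx(t,x) = 0
Assemble drift = f_t + (1/2) f_xx = 9*x*sin(5*t/4)/4 and diffusion = f_x = -9*cos(5*t/4)/5. Substituting x = B_t:
  d(-9*B_t*cos(5*t/4)/5) = (9*B_t*sin(5*t/4)/4) dt + (-9*cos(5*t/4)/5) dB_t.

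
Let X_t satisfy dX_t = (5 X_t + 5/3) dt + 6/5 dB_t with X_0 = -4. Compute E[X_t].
E[X_t] = -11*exp(5*t)/3 - 1/3

Taking expectations and using E[dB_t] = 0, the mean m(t) = E[X_t] satisfies the ODE m'(t) = a m(t) + b with m(0) = x_0. With a = 5, b = 5/3, x_0 = -4, the solution is
  m(t) = x_0 * exp(a t) + (b/a) * (exp(a t) - 1)
       = (-4) * exp(5 t) + ((5/3)/5) * (exp(5 t) - 1)
       = -11*exp(5*t)/3 - 1/3.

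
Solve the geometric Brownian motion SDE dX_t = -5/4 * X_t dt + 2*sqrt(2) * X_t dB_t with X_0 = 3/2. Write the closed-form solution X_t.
X_t = 3/2 * exp((-21/4) * t + (2*sqrt(2)) * B_t)

For GBM dX = mu X dt + sigma X dB with X_0 = x_0, apply Itô to Y = log X: dY = (mu - sigma^2/2) dt + sigma dB, so Y_t = log(x_0) + (mu - sigma^2/2) t + sigma B_t and hence X_t = x_0 * exp((mu - sigma^2/2) t + sigma B_t).
With mu = -5/4, sigma = 2*sqrt(2), x_0 = 3/2, this gives:
  X_t = 3/2 * exp((-21/4) * t + (2*sqrt(2)) * B_t).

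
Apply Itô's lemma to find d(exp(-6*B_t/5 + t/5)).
d(exp(-6*B_t/5 + t/5)) = (23*exp(-6*B_t/5 + t/5)/25) dt + (-6*exp(-6*B_t/5 + t/5)/5) dB_t

Itô's formula for f(t, x): d f(t, B_t) = (f_t + (1/2) f_xx) dt + f_x dB_t. Compute partials of f(t, x) = exp(t/5 - 6*x/5):
  f_t(t,x)  = exp(t/5 - 6*x/5)/5
  f_x(t,x)  = -6*exp(t/5 - 6*x/5)/5
  f_xx(t,x) = 36*exp(t/5 - 6*x/5)/25
Assemble drift = f_t + (1/2) f_xx = 23*exp(t/5 - 6*x/5)/25 and diffusion = f_x = -6*exp(t/5 - 6*x/5)/5. Substituting x = B_t:
  d(exp(-6*B_t/5 + t/5)) = (23*exp(-6*B_t/5 + t/5)/25) dt + (-6*exp(-6*B_t/5 + t/5)/5) dB_t.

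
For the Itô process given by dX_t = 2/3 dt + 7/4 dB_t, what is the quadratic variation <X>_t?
<X>_t = 49*t/16

For an Itô process dX_t = a(t) dt + b(t) dB_t, the quadratic variation is <X>_t = int_0^t b(s)^2 ds (the drift term does not contribute). Here b(s) = 7/4, so
  b(s)^2 = 49/16.
Integrating from 0 to t:
  <X>_t = int_0^t (49/16) ds = 49*t/16.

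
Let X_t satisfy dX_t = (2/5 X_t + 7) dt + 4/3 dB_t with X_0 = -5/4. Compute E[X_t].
E[X_t] = 65*exp(2*t/5)/4 - 35/2

Taking expectations and using E[dB_t] = 0, the mean m(t) = E[X_t] satisfies the ODE m'(t) = a m(t) + b with m(0) = x_0. With a = 2/5, b = 7, x_0 = -5/4, the solution is
  m(t) = x_0 * exp(a t) + (b/a) * (exp(a t) - 1)
       = (-5/4) * exp((2/5) t) + (7/(2/5)) * (exp((2/5) t) - 1)
       = 65*exp(2*t/5)/4 - 35/2.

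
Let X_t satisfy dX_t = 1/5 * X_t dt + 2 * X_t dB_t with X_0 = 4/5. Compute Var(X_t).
Var(X_t) = 16*(exp(4*t) - 1)*exp(2*t/5)/25

For GBM dX = mu X dt + sigma X dB with X_0 = x_0, apply Itô to Y = log X: dY = (mu - sigma^2/2) dt + sigma dB, so Y_t = log(x_0) + (mu - sigma^2/2) t + sigma B_t and hence X_t = x_0 * exp((mu - sigma^2/2) t + sigma B_t).
With mu = 1/5, sigma = 2, x_0 = 4/5, this gives:
  X_t = 4/5 * exp((-9/5) * t + (2) * B_t).
Since sigma*B_t ~ Normal(0, sigma^2 t), E[exp(sigma*B_t)] = exp(sigma^2 t / 2); so E[X_t] = x_0 * exp((mu - sigma^2/2) t) * exp(sigma^2 t / 2) = x_0 * exp(mu t) = 4*exp(t/5)/5.
Var(X_t) = E[X_t^2] - (E[X_t])^2 = x_0^2 * exp(2 mu t) * (exp(sigma^2 t) - 1) = 16*(exp(4*t) - 1)*exp(2*t/5)/25.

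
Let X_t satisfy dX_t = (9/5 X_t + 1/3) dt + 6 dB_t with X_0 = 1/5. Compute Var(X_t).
Var(X_t) = 10*exp(18*t/5) - 10

The variance V(t) = Var(X_t) satisfies V'(t) = 2 a V(t) + c^2 with V(0) = 0 (drift coefficient is linear in X, diffusion is constant). With a = 9/5, c = 6, the solution is
  V(t) = (c^2 / (2 a)) * (exp(2 a t) - 1)
       = (6^2 / (2*(9/5))) * (exp((18/5) t) - 1)
       = 10*exp(18*t/5) - 10.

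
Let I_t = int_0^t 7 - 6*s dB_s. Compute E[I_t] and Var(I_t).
E[I_t] = 0; Var(I_t) = t*(12*t^2 - 42*t + 49)

The Itô integral of a deterministic integrand f(s) has mean 0 because each increment f(s) * (B_{s+ds} - B_s) has mean 0. By the Itô isometry:
  Var( int_0^t f(s) dB_s ) = E[ (int_0^t f(s) dB_s)^2 ] = int_0^t f(s)^2 ds.
Here f(s) = 7 - 6*s, so f(s)^2 = (6*s - 7)^2. Integrate:
  int_0^t ((6*s - 7)^2) ds = t*(12*t^2 - 42*t + 49).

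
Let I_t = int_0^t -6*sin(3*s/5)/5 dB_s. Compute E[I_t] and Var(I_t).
E[I_t] = 0; Var(I_t) = 18*t/25 - 3*sin(6*t/5)/5

The Itô integral of a deterministic integrand f(s) has mean 0 because each increment f(s) * (B_{s+ds} - B_s) has mean 0. By the Itô isometry:
  Var( int_0^t f(s) dB_s ) = E[ (int_0^t f(s) dB_s)^2 ] = int_0^t f(s)^2 ds.
Here f(s) = -6*sin(3*s/5)/5, so f(s)^2 = 36*sin(3*s/5)^2/25. Integrate:
  int_0^t (36*sin(3*s/5)^2/25) ds = 18*t/25 - 3*sin(6*t/5)/5.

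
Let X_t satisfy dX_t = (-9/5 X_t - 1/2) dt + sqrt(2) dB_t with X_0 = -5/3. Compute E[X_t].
E[X_t] = -5/18 - 25*exp(-9*t/5)/18

Taking expectations and using E[dB_t] = 0, the mean m(t) = E[X_t] satisfies the ODE m'(t) = a m(t) + b with m(0) = x_0. With a = -9/5, b = -1/2, x_0 = -5/3, the solution is
  m(t) = x_0 * exp(a t) + (b/a) * (exp(a t) - 1)
       = (-5/3) * exp((-9/5) t) + ((-1/2)/(-9/5)) * (exp((-9/5) t) - 1)
       = -5/18 - 25*exp(-9*t/5)/18.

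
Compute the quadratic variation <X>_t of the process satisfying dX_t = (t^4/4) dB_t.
<X>_t = t^9/144

For an Itô process dX_t = a(t) dt + b(t) dB_t, the quadratic variation is <X>_t = int_0^t b(s)^2 ds (the drift term does not contribute). Here b(s) = s^4/4, so
  b(s)^2 = s^8/16.
Integrating from 0 to t:
  <X>_t = int_0^t (s^8/16) ds = t^9/144.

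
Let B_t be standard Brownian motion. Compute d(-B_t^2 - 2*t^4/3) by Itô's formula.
d(-B_t^2 - 2*t^4/3) = (-8*t^3/3 - 1) dt + (-2*B_t) dB_t

Itô's formula for f(t, x): d f(t, B_t) = (f_t + (1/2) f_xx) dt + f_x dB_t. Compute partials of f(t, x) = -2*t^4/3 - x^2:
  f_t(t,x)  = -8*t^3/3
  f_x(t,x)  = -2*x
  f_xx(t,x) = -2
Assemble drift = f_t + (1/2) f_xx = -8*t^3/3 - 1 and diffusion = f_x = -2*x. Substituting x = B_t:
  d(-B_t^2 - 2*t^4/3) = (-8*t^3/3 - 1) dt + (-2*B_t) dB_t.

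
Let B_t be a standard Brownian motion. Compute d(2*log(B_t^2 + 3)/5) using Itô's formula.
d(2*log(B_t^2 + 3)/5) = (2*(3 - B_t^2)/(5*(B_t^2 + 3)^2)) dt + (4*B_t/(5*(B_t^2 + 3))) dB_t

Itô's formula for f(B_t) gives d f(B_t) = f'(B_t) dB_t + (1/2) f''(B_t) dt. Compute derivatives of f(x) = 2*log(x^2 + 3)/5:
  f'(x)  = 4*x/(5*(x^2 + 3))
  f''(x) = 4*(3 - x^2)/(5*(x^2 + 3)^2)
Substitute x = B_t and multiply the f'' term by 1/2:
  drift     = (1/2) * (4*(3 - x^2)/(5*(x^2 + 3)^2)) evaluated at B_t = 2*(3 - B_t^2)/(5*(B_t^2 + 3)^2)
  diffusion = (4*x/(5*(x^2 + 3))) evaluated at B_t = 4*B_t/(5*(B_t^2 + 3))
Therefore d(2*log(B_t^2 + 3)/5) = (2*(3 - B_t^2)/(5*(B_t^2 + 3)^2)) dt + (4*B_t/(5*(B_t^2 + 3))) dB_t.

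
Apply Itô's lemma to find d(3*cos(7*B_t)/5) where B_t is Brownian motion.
d(3*cos(7*B_t)/5) = (-147*cos(7*B_t)/10) dt + (-21*sin(7*B_t)/5) dB_t

Itô's formula for f(B_t) gives d f(B_t) = f'(B_t) dB_t + (1/2) f''(B_t) dt. Compute derivatives of f(x) = 3*cos(7*x)/5:
  f'(x)  = -21*sin(7*x)/5
  f''(x) = -147*cos(7*x)/5
Substitute x = B_t and multiply the f'' term by 1/2:
  drift     = (1/2) * (-147*cos(7*x)/5) evaluated at B_t = -147*cos(7*B_t)/10
  diffusion = (-21*sin(7*x)/5) evaluated at B_t = -21*sin(7*B_t)/5
Therefore d(3*cos(7*B_t)/5) = (-147*cos(7*B_t)/10) dt + (-21*sin(7*B_t)/5) dB_t.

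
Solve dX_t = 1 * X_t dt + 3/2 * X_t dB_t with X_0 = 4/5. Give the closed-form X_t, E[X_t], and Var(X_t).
X_t = 4/5 * exp((-1/8) t + (3/2) B_t); E[X_t] = 4*exp(t)/5; Var(X_t) = 16*(exp(9*t/4) - 1)*exp(2*t)/25

For GBM dX = mu X dt + sigma X dB with X_0 = x_0, apply Itô to Y = log X: dY = (mu - sigma^2/2) dt + sigma dB, so Y_t = log(x_0) + (mu - sigma^2/2) t + sigma B_t and hence X_t = x_0 * exp((mu - sigma^2/2) t + sigma B_t).
With mu = 1, sigma = 3/2, x_0 = 4/5, this gives:
  X_t = 4/5 * exp((-1/8) * t + (3/2) * B_t).
Since sigma*B_t ~ Normal(0, sigma^2 t), E[exp(sigma*B_t)] = exp(sigma^2 t / 2); so E[X_t] = x_0 * exp((mu - sigma^2/2) t) * exp(sigma^2 t / 2) = x_0 * exp(mu t) = 4*exp(t)/5.
Var(X_t) = E[X_t^2] - (E[X_t])^2 = x_0^2 * exp(2 mu t) * (exp(sigma^2 t) - 1) = 16*(exp(9*t/4) - 1)*exp(2*t)/25.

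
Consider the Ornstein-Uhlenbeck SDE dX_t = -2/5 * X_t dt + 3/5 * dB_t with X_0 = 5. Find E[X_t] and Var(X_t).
E[X_t] = 5*exp(-2*t/5); Var(X_t) = 9/20 - 9*exp(-4*t/5)/20

The OU SDE dX = -theta X dt + sigma dB admits the integrating factor exp(theta t): d(exp(theta t) X_t) = sigma exp(theta t) dB_t. Integrating from 0 to t:
  X_t = x_0 * exp(-theta t) + sigma * int_0^t exp(-theta (t-s)) dB_s.
The Itô integral has mean 0 and (by the Itô isometry) variance sigma^2 * int_0^t exp(-2 theta (t - s)) ds = sigma^2 * (1 - exp(-2 theta t)) / (2 theta).
With theta = 2/5, sigma = 3/5, x_0 = 5:
  E[X_t] = 5 * exp(-2/5 t) = 5*exp(-2*t/5)
  Var(X_t) = (3/5)^2 * (1 - exp(-2*2/5 t)) / (2 * 2/5) = 9/20 - 9*exp(-4*t/5)/20.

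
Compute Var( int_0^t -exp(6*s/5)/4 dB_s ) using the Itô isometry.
Var = 5*exp(12*t/5)/192 - 5/192

The Itô integral of a deterministic integrand f(s) has mean 0 because each increment f(s) * (B_{s+ds} - B_s) has mean 0. By the Itô isometry:
  Var( int_0^t f(s) dB_s ) = E[ (int_0^t f(s) dB_s)^2 ] = int_0^t f(s)^2 ds.
Here f(s) = -exp(6*s/5)/4, so f(s)^2 = exp(12*s/5)/16. Integrate:
  int_0^t (exp(12*s/5)/16) ds = 5*exp(12*t/5)/192 - 5/192.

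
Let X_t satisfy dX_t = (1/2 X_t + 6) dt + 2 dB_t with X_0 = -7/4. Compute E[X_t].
E[X_t] = 41*exp(t/2)/4 - 12

Taking expectations and using E[dB_t] = 0, the mean m(t) = E[X_t] satisfies the ODE m'(t) = a m(t) + b with m(0) = x_0. With a = 1/2, b = 6, x_0 = -7/4, the solution is
  m(t) = x_0 * exp(a t) + (b/a) * (exp(a t) - 1)
       = (-7/4) * exp((1/2) t) + (6/(1/2)) * (exp((1/2) t) - 1)
       = 41*exp(t/2)/4 - 12.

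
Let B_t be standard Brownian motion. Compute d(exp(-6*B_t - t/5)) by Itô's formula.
d(exp(-6*B_t - t/5)) = (89*exp(-6*B_t - t/5)/5) dt + (-6*exp(-6*B_t - t/5)) dB_t

Itô's formula for f(t, x): d f(t, B_t) = (f_t + (1/2) f_xx) dt + f_x dB_t. Compute partials of f(t, x) = exp(-t/5 - 6*x):
  f_t(t,x)  = -exp(-t/5 - 6*x)/5
  f_x(t,x)  = -6*exp(-t/5 - 6*x)
  f_xx(t,x) = 36*exp(-t/5 - 6*x)
Assemble drift = f_t + (1/2) f_xx = 89*exp(-t/5 - 6*x)/5 and diffusion = f_x = -6*exp(-t/5 - 6*x). Substituting x = B_t:
  d(exp(-6*B_t - t/5)) = (89*exp(-6*B_t - t/5)/5) dt + (-6*exp(-6*B_t - t/5)) dB_t.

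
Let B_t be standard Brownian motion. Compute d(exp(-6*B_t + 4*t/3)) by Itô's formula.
d(exp(-6*B_t + 4*t/3)) = (58*exp(-6*B_t + 4*t/3)/3) dt + (-6*exp(-6*B_t + 4*t/3)) dB_t

Itô's formula for f(t, x): d f(t, B_t) = (f_t + (1/2) f_xx) dt + f_x dB_t. Compute partials of f(t, x) = exp(4*t/3 - 6*x):
  f_t(t,x)  = 4*exp(4*t/3 - 6*x)/3
  f_x(t,x)  = -6*exp(4*t/3 - 6*x)
  f_xx(t,x) = 36*exp(4*t/3 - 6*x)
Assemble drift = f_t + (1/2) f_xx = 58*exp(4*t/3 - 6*x)/3 and diffusion = f_x = -6*exp(4*t/3 - 6*x). Substituting x = B_t:
  d(exp(-6*B_t + 4*t/3)) = (58*exp(-6*B_t + 4*t/3)/3) dt + (-6*exp(-6*B_t + 4*t/3)) dB_t.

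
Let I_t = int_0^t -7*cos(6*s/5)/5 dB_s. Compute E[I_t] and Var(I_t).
E[I_t] = 0; Var(I_t) = 49*t/50 + 49*sin(12*t/5)/120

The Itô integral of a deterministic integrand f(s) has mean 0 because each increment f(s) * (B_{s+ds} - B_s) has mean 0. By the Itô isometry:
  Var( int_0^t f(s) dB_s ) = E[ (int_0^t f(s) dB_s)^2 ] = int_0^t f(s)^2 ds.
Here f(s) = -7*cos(6*s/5)/5, so f(s)^2 = 49*cos(6*s/5)^2/25. Integrate:
  int_0^t (49*cos(6*s/5)^2/25) ds = 49*t/50 + 49*sin(12*t/5)/120.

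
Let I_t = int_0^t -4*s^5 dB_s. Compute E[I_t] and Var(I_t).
E[I_t] = 0; Var(I_t) = 16*t^11/11

The Itô integral of a deterministic integrand f(s) has mean 0 because each increment f(s) * (B_{s+ds} - B_s) has mean 0. By the Itô isometry:
  Var( int_0^t f(s) dB_s ) = E[ (int_0^t f(s) dB_s)^2 ] = int_0^t f(s)^2 ds.
Here f(s) = -4*s^5, so f(s)^2 = 16*s^10. Integrate:
  int_0^t (16*s^10) ds = 16*t^11/11.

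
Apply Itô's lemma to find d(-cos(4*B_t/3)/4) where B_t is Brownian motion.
d(-cos(4*B_t/3)/4) = (2*cos(4*B_t/3)/9) dt + (sin(4*B_t/3)/3) dB_t

Itô's formula for f(B_t) gives d f(B_t) = f'(B_t) dB_t + (1/2) f''(B_t) dt. Compute derivatives of f(x) = -cos(4*x/3)/4:
  f'(x)  = sin(4*x/3)/3
  f''(x) = 4*cos(4*x/3)/9
Substitute x = B_t and multiply the f'' term by 1/2:
  drift     = (1/2) * (4*cos(4*x/3)/9) evaluated at B_t = 2*cos(4*B_t/3)/9
  diffusion = (sin(4*x/3)/3) evaluated at B_t = sin(4*B_t/3)/3
Therefore d(-cos(4*B_t/3)/4) = (2*cos(4*B_t/3)/9) dt + (sin(4*B_t/3)/3) dB_t.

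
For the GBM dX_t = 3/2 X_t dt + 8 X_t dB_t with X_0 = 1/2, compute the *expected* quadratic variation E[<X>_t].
E[<X>_t] = 16*exp(67*t)/67 - 16/67

<X>_t = int_0^t (8 * X_s)^2 ds. Taking expectation inside the integral: E[<X>_t] = 8^2 * int_0^t E[X_s^2] ds. For GBM, E[X_s^2] = x_0^2 * exp((2 mu + sigma^2) s). Integrating:
  E[<X>_t] = 8^2 * (1/2)^2 * (exp((2*(3/2) + 8^2) t) - 1) / (2*(3/2) + 8^2)
           = 8^2 * (1/2)^2 * (exp(67 t) - 1) / 67 = 16*exp(67*t)/67 - 16/67.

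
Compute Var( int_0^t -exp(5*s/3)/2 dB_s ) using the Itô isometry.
Var = 3*exp(10*t/3)/40 - 3/40

The Itô integral of a deterministic integrand f(s) has mean 0 because each increment f(s) * (B_{s+ds} - B_s) has mean 0. By the Itô isometry:
  Var( int_0^t f(s) dB_s ) = E[ (int_0^t f(s) dB_s)^2 ] = int_0^t f(s)^2 ds.
Here f(s) = -exp(5*s/3)/2, so f(s)^2 = exp(10*s/3)/4. Integrate:
  int_0^t (exp(10*s/3)/4) ds = 3*exp(10*t/3)/40 - 3/40.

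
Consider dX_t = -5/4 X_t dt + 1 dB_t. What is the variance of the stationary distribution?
lim Var(X_t) = 2/5

The OU SDE dX = -theta X dt + sigma dB admits the integrating factor exp(theta t): d(exp(theta t) X_t) = sigma exp(theta t) dB_t. Integrating from 0 to t gives X_t = x_0 * exp(-theta t) + sigma * int_0^t exp(-theta (t-s)) dB_s for any initial x_0. The Itô integral has variance (by the Itô isometry) sigma^2 * int_0^t exp(-2 theta (t - s)) ds = sigma^2 * (1 - exp(-2 theta t)) / (2 theta), independent of x_0.
With theta = 5/4, sigma = 1:
  Var(X_t) = (1)^2 * (1 - exp(-2*5/4 t)) / (2 * 5/4) = 2/5 - 2*exp(-5*t/2)/5.
As t -> infinity, exp(-2*5/4 t) -> 0, so the stationary variance is sigma^2 / (2 theta) = 2/5.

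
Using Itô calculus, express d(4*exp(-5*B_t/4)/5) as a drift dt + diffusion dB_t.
d(4*exp(-5*B_t/4)/5) = (5*exp(-5*B_t/4)/8) dt + (-exp(-5*B_t/4)) dB_t

Itô's formula for f(B_t) gives d f(B_t) = f'(B_t) dB_t + (1/2) f''(B_t) dt. Compute derivatives of f(x) = 4*exp(-5*x/4)/5:
  f'(x)  = -exp(-5*x/4)
  f''(x) = 5*exp(-5*x/4)/4
Substitute x = B_t and multiply the f'' term by 1/2:
  drift     = (1/2) * (5*exp(-5*x/4)/4) evaluated at B_t = 5*exp(-5*B_t/4)/8
  diffusion = (-exp(-5*x/4)) evaluated at B_t = -exp(-5*B_t/4)
Therefore d(4*exp(-5*B_t/4)/5) = (5*exp(-5*B_t/4)/8) dt + (-exp(-5*B_t/4)) dB_t.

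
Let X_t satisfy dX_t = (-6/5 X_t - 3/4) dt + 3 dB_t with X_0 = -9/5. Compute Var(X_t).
Var(X_t) = 15/4 - 15*exp(-12*t/5)/4

The variance V(t) = Var(X_t) satisfies V'(t) = 2 a V(t) + c^2 with V(0) = 0 (drift coefficient is linear in X, diffusion is constant). With a = -6/5, c = 3, the solution is
  V(t) = (c^2 / (2 a)) * (exp(2 a t) - 1)
       = (3^2 / (2*(-6/5))) * (exp((-12/5) t) - 1)
       = 15/4 - 15*exp(-12*t/5)/4.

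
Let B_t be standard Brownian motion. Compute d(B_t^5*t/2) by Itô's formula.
d(B_t^5*t/2) = (B_t^3*(B_t^2 + 10*t)/2) dt + (5*B_t^4*t/2) dB_t

Itô's formula for f(t, x): d f(t, B_t) = (f_t + (1/2) f_xx) dt + f_x dB_t. Compute partials of f(t, x) = t*x^5/2:
  f_t(t,x)  = x^5/2
  f_x(t,x)  = 5*t*x^4/2
  f_xx(t,x) = 10*t*x^3
Assemble drift = f_t + (1/2) f_xx = x^3*(10*t + x^2)/2 and diffusion = f_x = 5*t*x^4/2. Substituting x = B_t:
  d(B_t^5*t/2) = (B_t^3*(B_t^2 + 10*t)/2) dt + (5*B_t^4*t/2) dB_t.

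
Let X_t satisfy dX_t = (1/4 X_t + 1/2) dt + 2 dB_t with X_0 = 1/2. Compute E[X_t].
E[X_t] = 5*exp(t/4)/2 - 2

Taking expectations and using E[dB_t] = 0, the mean m(t) = E[X_t] satisfies the ODE m'(t) = a m(t) + b with m(0) = x_0. With a = 1/4, b = 1/2, x_0 = 1/2, the solution is
  m(t) = x_0 * exp(a t) + (b/a) * (exp(a t) - 1)
       = (1/2) * exp((1/4) t) + ((1/2)/(1/4)) * (exp((1/4) t) - 1)
       = 5*exp(t/4)/2 - 2.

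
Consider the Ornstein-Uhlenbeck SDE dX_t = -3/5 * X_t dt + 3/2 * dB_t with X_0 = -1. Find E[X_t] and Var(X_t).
E[X_t] = -exp(-3*t/5); Var(X_t) = 15/8 - 15*exp(-6*t/5)/8

The OU SDE dX = -theta X dt + sigma dB admits the integrating factor exp(theta t): d(exp(theta t) X_t) = sigma exp(theta t) dB_t. Integrating from 0 to t:
  X_t = x_0 * exp(-theta t) + sigma * int_0^t exp(-theta (t-s)) dB_s.
The Itô integral has mean 0 and (by the Itô isometry) variance sigma^2 * int_0^t exp(-2 theta (t - s)) ds = sigma^2 * (1 - exp(-2 theta t)) / (2 theta).
With theta = 3/5, sigma = 3/2, x_0 = -1:
  E[X_t] = -1 * exp(-3/5 t) = -exp(-3*t/5)
  Var(X_t) = (3/2)^2 * (1 - exp(-2*3/5 t)) / (2 * 3/5) = 15/8 - 15*exp(-6*t/5)/8.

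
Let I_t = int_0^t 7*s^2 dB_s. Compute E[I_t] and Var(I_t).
E[I_t] = 0; Var(I_t) = 49*t^5/5

The Itô integral of a deterministic integrand f(s) has mean 0 because each increment f(s) * (B_{s+ds} - B_s) has mean 0. By the Itô isometry:
  Var( int_0^t f(s) dB_s ) = E[ (int_0^t f(s) dB_s)^2 ] = int_0^t f(s)^2 ds.
Here f(s) = 7*s^2, so f(s)^2 = 49*s^4. Integrate:
  int_0^t (49*s^4) ds = 49*t^5/5.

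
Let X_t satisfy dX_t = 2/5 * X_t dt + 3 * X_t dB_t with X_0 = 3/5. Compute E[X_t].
E[X_t] = 3*exp(2*t/5)/5

For GBM dX = mu X dt + sigma X dB with X_0 = x_0, apply Itô to Y = log X: dY = (mu - sigma^2/2) dt + sigma dB, so Y_t = log(x_0) + (mu - sigma^2/2) t + sigma B_t and hence X_t = x_0 * exp((mu - sigma^2/2) t + sigma B_t).
With mu = 2/5, sigma = 3, x_0 = 3/5, this gives:
  X_t = 3/5 * exp((-41/10) * t + (3) * B_t).
Since sigma*B_t ~ Normal(0, sigma^2 t), E[exp(sigma*B_t)] = exp(sigma^2 t / 2); so E[X_t] = x_0 * exp((mu - sigma^2/2) t) * exp(sigma^2 t / 2) = x_0 * exp(mu t) = 3*exp(2*t/5)/5.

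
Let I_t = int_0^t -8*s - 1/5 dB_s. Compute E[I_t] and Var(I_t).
E[I_t] = 0; Var(I_t) = t*(1600*t^2 + 120*t + 3)/75

The Itô integral of a deterministic integrand f(s) has mean 0 because each increment f(s) * (B_{s+ds} - B_s) has mean 0. By the Itô isometry:
  Var( int_0^t f(s) dB_s ) = E[ (int_0^t f(s) dB_s)^2 ] = int_0^t f(s)^2 ds.
Here f(s) = -8*s - 1/5, so f(s)^2 = (40*s + 1)^2/25. Integrate:
  int_0^t ((40*s + 1)^2/25) ds = t*(1600*t^2 + 120*t + 3)/75.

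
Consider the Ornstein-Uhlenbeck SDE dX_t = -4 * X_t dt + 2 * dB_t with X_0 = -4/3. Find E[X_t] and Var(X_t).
E[X_t] = -4*exp(-4*t)/3; Var(X_t) = 1/2 - exp(-8*t)/2

The OU SDE dX = -theta X dt + sigma dB admits the integrating factor exp(theta t): d(exp(theta t) X_t) = sigma exp(theta t) dB_t. Integrating from 0 to t:
  X_t = x_0 * exp(-theta t) + sigma * int_0^t exp(-theta (t-s)) dB_s.
The Itô integral has mean 0 and (by the Itô isometry) variance sigma^2 * int_0^t exp(-2 theta (t - s)) ds = sigma^2 * (1 - exp(-2 theta t)) / (2 theta).
With theta = 4, sigma = 2, x_0 = -4/3:
  E[X_t] = -4/3 * exp(-4 t) = -4*exp(-4*t)/3
  Var(X_t) = (2)^2 * (1 - exp(-2*4 t)) / (2 * 4) = 1/2 - exp(-8*t)/2.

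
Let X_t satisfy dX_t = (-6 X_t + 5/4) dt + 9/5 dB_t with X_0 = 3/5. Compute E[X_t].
E[X_t] = 5/24 + 47*exp(-6*t)/120

Taking expectations and using E[dB_t] = 0, the mean m(t) = E[X_t] satisfies the ODE m'(t) = a m(t) + b with m(0) = x_0. With a = -6, b = 5/4, x_0 = 3/5, the solution is
  m(t) = x_0 * exp(a t) + (b/a) * (exp(a t) - 1)
       = (3/5) * exp((-6) t) + ((5/4)/(-6)) * (exp((-6) t) - 1)
       = 5/24 + 47*exp(-6*t)/120.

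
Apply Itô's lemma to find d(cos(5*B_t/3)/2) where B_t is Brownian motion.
d(cos(5*B_t/3)/2) = (-25*cos(5*B_t/3)/36) dt + (-5*sin(5*B_t/3)/6) dB_t

Itô's formula for f(B_t) gives d f(B_t) = f'(B_t) dB_t + (1/2) f''(B_t) dt. Compute derivatives of f(x) = cos(5*x/3)/2:
  f'(x)  = -5*sin(5*x/3)/6
  f''(x) = -25*cos(5*x/3)/18
Substitute x = B_t and multiply the f'' term by 1/2:
  drift     = (1/2) * (-25*cos(5*x/3)/18) evaluated at B_t = -25*cos(5*B_t/3)/36
  diffusion = (-5*sin(5*x/3)/6) evaluated at B_t = -5*sin(5*B_t/3)/6
Therefore d(cos(5*B_t/3)/2) = (-25*cos(5*B_t/3)/36) dt + (-5*sin(5*B_t/3)/6) dB_t.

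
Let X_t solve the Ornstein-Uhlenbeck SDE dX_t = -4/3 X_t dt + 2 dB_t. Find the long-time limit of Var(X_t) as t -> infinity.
lim Var(X_t) = 3/2

The OU SDE dX = -theta X dt + sigma dB admits the integrating factor exp(theta t): d(exp(theta t) X_t) = sigma exp(theta t) dB_t. Integrating from 0 to t gives X_t = x_0 * exp(-theta t) + sigma * int_0^t exp(-theta (t-s)) dB_s for any initial x_0. The Itô integral has variance (by the Itô isometry) sigma^2 * int_0^t exp(-2 theta (t - s)) ds = sigma^2 * (1 - exp(-2 theta t)) / (2 theta), independent of x_0.
With theta = 4/3, sigma = 2:
  Var(X_t) = (2)^2 * (1 - exp(-2*4/3 t)) / (2 * 4/3) = 3/2 - 3*exp(-8*t/3)/2.
As t -> infinity, exp(-2*4/3 t) -> 0, so the stationary variance is sigma^2 / (2 theta) = 3/2.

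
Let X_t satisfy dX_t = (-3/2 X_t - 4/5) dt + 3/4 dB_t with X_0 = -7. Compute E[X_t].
E[X_t] = -8/15 - 97*exp(-3*t/2)/15

Taking expectations and using E[dB_t] = 0, the mean m(t) = E[X_t] satisfies the ODE m'(t) = a m(t) + b with m(0) = x_0. With a = -3/2, b = -4/5, x_0 = -7, the solution is
  m(t) = x_0 * exp(a t) + (b/a) * (exp(a t) - 1)
       = (-7) * exp((-3/2) t) + ((-4/5)/(-3/2)) * (exp((-3/2) t) - 1)
       = -8/15 - 97*exp(-3*t/2)/15.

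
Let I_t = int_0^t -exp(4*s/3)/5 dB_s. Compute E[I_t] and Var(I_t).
E[I_t] = 0; Var(I_t) = 3*exp(8*t/3)/200 - 3/200

The Itô integral of a deterministic integrand f(s) has mean 0 because each increment f(s) * (B_{s+ds} - B_s) has mean 0. By the Itô isometry:
  Var( int_0^t f(s) dB_s ) = E[ (int_0^t f(s) dB_s)^2 ] = int_0^t f(s)^2 ds.
Here f(s) = -exp(4*s/3)/5, so f(s)^2 = exp(8*s/3)/25. Integrate:
  int_0^t (exp(8*s/3)/25) ds = 3*exp(8*t/3)/200 - 3/200.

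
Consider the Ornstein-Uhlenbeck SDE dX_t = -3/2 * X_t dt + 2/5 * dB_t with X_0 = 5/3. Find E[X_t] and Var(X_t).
E[X_t] = 5*exp(-3*t/2)/3; Var(X_t) = 4/75 - 4*exp(-3*t)/75

The OU SDE dX = -theta X dt + sigma dB admits the integrating factor exp(theta t): d(exp(theta t) X_t) = sigma exp(theta t) dB_t. Integrating from 0 to t:
  X_t = x_0 * exp(-theta t) + sigma * int_0^t exp(-theta (t-s)) dB_s.
The Itô integral has mean 0 and (by the Itô isometry) variance sigma^2 * int_0^t exp(-2 theta (t - s)) ds = sigma^2 * (1 - exp(-2 theta t)) / (2 theta).
With theta = 3/2, sigma = 2/5, x_0 = 5/3:
  E[X_t] = 5/3 * exp(-3/2 t) = 5*exp(-3*t/2)/3
  Var(X_t) = (2/5)^2 * (1 - exp(-2*3/2 t)) / (2 * 3/2) = 4/75 - 4*exp(-3*t)/75.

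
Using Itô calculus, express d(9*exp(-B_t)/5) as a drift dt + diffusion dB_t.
d(9*exp(-B_t)/5) = (9*exp(-B_t)/10) dt + (-9*exp(-B_t)/5) dB_t

Itô's formula for f(B_t) gives d f(B_t) = f'(B_t) dB_t + (1/2) f''(B_t) dt. Compute derivatives of f(x) = 9*exp(-x)/5:
  f'(x)  = -9*exp(-x)/5
  f''(x) = 9*exp(-x)/5
Substitute x = B_t and multiply the f'' term by 1/2:
  drift     = (1/2) * (9*exp(-x)/5) evaluated at B_t = 9*exp(-B_t)/10
  diffusion = (-9*exp(-x)/5) evaluated at B_t = -9*exp(-B_t)/5
Therefore d(9*exp(-B_t)/5) = (9*exp(-B_t)/10) dt + (-9*exp(-B_t)/5) dB_t.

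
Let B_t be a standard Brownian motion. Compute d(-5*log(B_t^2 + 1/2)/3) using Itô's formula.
d(-5*log(B_t^2 + 1/2)/3) = (10*(2*B_t^2 - 1)/(3*(2*B_t^2 + 1)^2)) dt + (-20*B_t/(6*B_t^2 + 3)) dB_t

Itô's formula for f(B_t) gives d f(B_t) = f'(B_t) dB_t + (1/2) f''(B_t) dt. Compute derivatives of f(x) = -5*log(x^2 + 1/2)/3:
  f'(x)  = -20*x/(6*x^2 + 3)
  f''(x) = 20*(2*x^2 - 1)/(3*(2*x^2 + 1)^2)
Substitute x = B_t and multiply the f'' term by 1/2:
  drift     = (1/2) * (20*(2*x^2 - 1)/(3*(2*x^2 + 1)^2)) evaluated at B_t = 10*(2*B_t^2 - 1)/(3*(2*B_t^2 + 1)^2)
  diffusion = (-20*x/(6*x^2 + 3)) evaluated at B_t = -20*B_t/(6*B_t^2 + 3)
Therefore d(-5*log(B_t^2 + 1/2)/3) = (10*(2*B_t^2 - 1)/(3*(2*B_t^2 + 1)^2)) dt + (-20*B_t/(6*B_t^2 + 3)) dB_t.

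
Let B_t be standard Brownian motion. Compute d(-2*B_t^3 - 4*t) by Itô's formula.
d(-2*B_t^3 - 4*t) = (-6*B_t - 4) dt + (-6*B_t^2) dB_t

Itô's formula for f(t, x): d f(t, B_t) = (f_t + (1/2) f_xx) dt + f_x dB_t. Compute partials of f(t, x) = -4*t - 2*x^3:
  f_t(t,x)  = -4
  f_x(t,x)  = -6*x^2
  f_xx(t,x) = -12*x
Assemble drift = f_t + (1/2) f_xx = -6*x - 4 and diffusion = f_x = -6*x^2. Substituting x = B_t:
  d(-2*B_t^3 - 4*t) = (-6*B_t - 4) dt + (-6*B_t^2) dB_t.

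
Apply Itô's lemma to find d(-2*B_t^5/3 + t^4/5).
d(-2*B_t^5/3 + t^4/5) = (-20*B_t^3/3 + 4*t^3/5) dt + (-10*B_t^4/3) dB_t

Itô's formula for f(t, x): d f(t, B_t) = (f_t + (1/2) f_xx) dt + f_x dB_t. Compute partials of f(t, x) = t^4/5 - 2*x^5/3:
  f_t(t,x)  = 4*t^3/5
  f_x(t,x)  = -10*x^4/3
  f_xx(t,x) = -40*x^3/3
Assemble drift = f_t + (1/2) f_xx = 4*t^3/5 - 20*x^3/3 and diffusion = f_x = -10*x^4/3. Substituting x = B_t:
  d(-2*B_t^5/3 + t^4/5) = (-20*B_t^3/3 + 4*t^3/5) dt + (-10*B_t^4/3) dB_t.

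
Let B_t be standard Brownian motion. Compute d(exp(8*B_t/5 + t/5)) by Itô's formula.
d(exp(8*B_t/5 + t/5)) = (37*exp(8*B_t/5 + t/5)/25) dt + (8*exp(8*B_t/5 + t/5)/5) dB_t

Itô's formula for f(t, x): d f(t, B_t) = (f_t + (1/2) f_xx) dt + f_x dB_t. Compute partials of f(t, x) = exp(t/5 + 8*x/5):
  f_t(t,x)  = exp(t/5 + 8*x/5)/5
  f_x(t,x)  = 8*exp(t/5 + 8*x/5)/5
  f_xx(t,x) = 64*exp(t/5 + 8*x/5)/25
Assemble drift = f_t + (1/2) f_xx = 37*exp(t/5 + 8*x/5)/25 and diffusion = f_x = 8*exp(t/5 + 8*x/5)/5. Substituting x = B_t:
  d(exp(8*B_t/5 + t/5)) = (37*exp(8*B_t/5 + t/5)/25) dt + (8*exp(8*B_t/5 + t/5)/5) dB_t.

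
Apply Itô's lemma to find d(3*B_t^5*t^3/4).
d(3*B_t^5*t^3/4) = (3*B_t^3*t^2*(3*B_t^2 + 10*t)/4) dt + (15*B_t^4*t^3/4) dB_t

Itô's formula for f(t, x): d f(t, B_t) = (f_t + (1/2) f_xx) dt + f_x dB_t. Compute partials of f(t, x) = 3*t^3*x^5/4:
  f_t(t,x)  = 9*t^2*x^5/4
  f_x(t,x)  = 15*t^3*x^4/4
  f_xx(t,x) = 15*t^3*x^3
Assemble drift = f_t + (1/2) f_xx = 3*t^2*x^3*(10*t + 3*x^2)/4 and diffusion = f_x = 15*t^3*x^4/4. Substituting x = B_t:
  d(3*B_t^5*t^3/4) = (3*B_t^3*t^2*(3*B_t^2 + 10*t)/4) dt + (15*B_t^4*t^3/4) dB_t.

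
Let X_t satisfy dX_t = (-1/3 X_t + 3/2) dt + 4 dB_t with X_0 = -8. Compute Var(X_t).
Var(X_t) = 24 - 24*exp(-2*t/3)

The variance V(t) = Var(X_t) satisfies V'(t) = 2 a V(t) + c^2 with V(0) = 0 (drift coefficient is linear in X, diffusion is constant). With a = -1/3, c = 4, the solution is
  V(t) = (c^2 / (2 a)) * (exp(2 a t) - 1)
       = (4^2 / (2*(-1/3))) * (exp((-2/3) t) - 1)
       = 24 - 24*exp(-2*t/3).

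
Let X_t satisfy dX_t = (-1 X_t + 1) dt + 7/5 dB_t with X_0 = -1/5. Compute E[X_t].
E[X_t] = 1 - 6*exp(-t)/5

Taking expectations and using E[dB_t] = 0, the mean m(t) = E[X_t] satisfies the ODE m'(t) = a m(t) + b with m(0) = x_0. With a = -1, b = 1, x_0 = -1/5, the solution is
  m(t) = x_0 * exp(a t) + (b/a) * (exp(a t) - 1)
       = (-1/5) * exp((-1) t) + (1/(-1)) * (exp((-1) t) - 1)
       = 1 - 6*exp(-t)/5.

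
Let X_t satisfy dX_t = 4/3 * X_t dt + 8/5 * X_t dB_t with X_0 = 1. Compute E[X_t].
E[X_t] = exp(4*t/3)

For GBM dX = mu X dt + sigma X dB with X_0 = x_0, apply Itô to Y = log X: dY = (mu - sigma^2/2) dt + sigma dB, so Y_t = log(x_0) + (mu - sigma^2/2) t + sigma B_t and hence X_t = x_0 * exp((mu - sigma^2/2) t + sigma B_t).
With mu = 4/3, sigma = 8/5, x_0 = 1, this gives:
  X_t = 1 * exp((4/75) * t + (8/5) * B_t).
Since sigma*B_t ~ Normal(0, sigma^2 t), E[exp(sigma*B_t)] = exp(sigma^2 t / 2); so E[X_t] = x_0 * exp((mu - sigma^2/2) t) * exp(sigma^2 t / 2) = x_0 * exp(mu t) = exp(4*t/3).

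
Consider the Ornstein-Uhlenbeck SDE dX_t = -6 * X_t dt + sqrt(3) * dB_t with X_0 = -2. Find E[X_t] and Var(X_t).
E[X_t] = -2*exp(-6*t); Var(X_t) = 1/4 - exp(-12*t)/4

The OU SDE dX = -theta X dt + sigma dB admits the integrating factor exp(theta t): d(exp(theta t) X_t) = sigma exp(theta t) dB_t. Integrating from 0 to t:
  X_t = x_0 * exp(-theta t) + sigma * int_0^t exp(-theta (t-s)) dB_s.
The Itô integral has mean 0 and (by the Itô isometry) variance sigma^2 * int_0^t exp(-2 theta (t - s)) ds = sigma^2 * (1 - exp(-2 theta t)) / (2 theta).
With theta = 6, sigma = sqrt(3), x_0 = -2:
  E[X_t] = -2 * exp(-6 t) = -2*exp(-6*t)
  Var(X_t) = (sqrt(3))^2 * (1 - exp(-2*6 t)) / (2 * 6) = 1/4 - exp(-12*t)/4.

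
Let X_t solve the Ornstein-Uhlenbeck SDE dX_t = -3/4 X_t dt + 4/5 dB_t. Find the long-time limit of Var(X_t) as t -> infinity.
lim Var(X_t) = 32/75

The OU SDE dX = -theta X dt + sigma dB admits the integrating factor exp(theta t): d(exp(theta t) X_t) = sigma exp(theta t) dB_t. Integrating from 0 to t gives X_t = x_0 * exp(-theta t) + sigma * int_0^t exp(-theta (t-s)) dB_s for any initial x_0. The Itô integral has variance (by the Itô isometry) sigma^2 * int_0^t exp(-2 theta (t - s)) ds = sigma^2 * (1 - exp(-2 theta t)) / (2 theta), independent of x_0.
With theta = 3/4, sigma = 4/5:
  Var(X_t) = (4/5)^2 * (1 - exp(-2*3/4 t)) / (2 * 3/4) = 32/75 - 32*exp(-3*t/2)/75.
As t -> infinity, exp(-2*3/4 t) -> 0, so the stationary variance is sigma^2 / (2 theta) = 32/75.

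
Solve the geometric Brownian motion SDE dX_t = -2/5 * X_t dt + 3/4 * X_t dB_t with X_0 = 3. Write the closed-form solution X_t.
X_t = 3 * exp((-109/160) * t + (3/4) * B_t)

For GBM dX = mu X dt + sigma X dB with X_0 = x_0, apply Itô to Y = log X: dY = (mu - sigma^2/2) dt + sigma dB, so Y_t = log(x_0) + (mu - sigma^2/2) t + sigma B_t and hence X_t = x_0 * exp((mu - sigma^2/2) t + sigma B_t).
With mu = -2/5, sigma = 3/4, x_0 = 3, this gives:
  X_t = 3 * exp((-109/160) * t + (3/4) * B_t).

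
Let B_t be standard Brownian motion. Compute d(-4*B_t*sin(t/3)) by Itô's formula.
d(-4*B_t*sin(t/3)) = (-4*B_t*cos(t/3)/3) dt + (-4*sin(t/3)) dB_t

Itô's formula for f(t, x): d f(t, B_t) = (f_t + (1/2) f_xx) dt + f_x dB_t. Compute partials of f(t, x) = -4*x*sin(t/3):
  f_t(t,x)  = -4*x*cos(t/3)/3
  f_x(t,x)  = -4*sin(t/3)
  f_xx(t,x) = 0
Assemble drift = f_t + (1/2) f_xx = -4*x*cos(t/3)/3 and diffusion = f_x = -4*sin(t/3). Substituting x = B_t:
  d(-4*B_t*sin(t/3)) = (-4*B_t*cos(t/3)/3) dt + (-4*sin(t/3)) dB_t.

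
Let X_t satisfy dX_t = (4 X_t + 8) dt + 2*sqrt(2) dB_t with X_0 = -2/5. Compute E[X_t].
E[X_t] = 8*exp(4*t)/5 - 2

Taking expectations and using E[dB_t] = 0, the mean m(t) = E[X_t] satisfies the ODE m'(t) = a m(t) + b with m(0) = x_0. With a = 4, b = 8, x_0 = -2/5, the solution is
  m(t) = x_0 * exp(a t) + (b/a) * (exp(a t) - 1)
       = (-2/5) * exp(4 t) + (8/4) * (exp(4 t) - 1)
       = 8*exp(4*t)/5 - 2.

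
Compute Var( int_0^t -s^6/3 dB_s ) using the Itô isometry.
Var = t^13/117

The Itô integral of a deterministic integrand f(s) has mean 0 because each increment f(s) * (B_{s+ds} - B_s) has mean 0. By the Itô isometry:
  Var( int_0^t f(s) dB_s ) = E[ (int_0^t f(s) dB_s)^2 ] = int_0^t f(s)^2 ds.
Here f(s) = -s^6/3, so f(s)^2 = s^12/9. Integrate:
  int_0^t (s^12/9) ds = t^13/117.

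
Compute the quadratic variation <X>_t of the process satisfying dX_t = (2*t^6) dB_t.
<X>_t = 4*t^13/13

For an Itô process dX_t = a(t) dt + b(t) dB_t, the quadratic variation is <X>_t = int_0^t b(s)^2 ds (the drift term does not contribute). Here b(s) = 2*s^6, so
  b(s)^2 = 4*s^12.
Integrating from 0 to t:
  <X>_t = int_0^t (4*s^12) ds = 4*t^13/13.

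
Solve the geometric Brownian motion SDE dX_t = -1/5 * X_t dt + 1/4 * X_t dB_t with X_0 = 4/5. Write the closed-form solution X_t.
X_t = 4/5 * exp((-37/160) * t + (1/4) * B_t)

For GBM dX = mu X dt + sigma X dB with X_0 = x_0, apply Itô to Y = log X: dY = (mu - sigma^2/2) dt + sigma dB, so Y_t = log(x_0) + (mu - sigma^2/2) t + sigma B_t and hence X_t = x_0 * exp((mu - sigma^2/2) t + sigma B_t).
With mu = -1/5, sigma = 1/4, x_0 = 4/5, this gives:
  X_t = 4/5 * exp((-37/160) * t + (1/4) * B_t).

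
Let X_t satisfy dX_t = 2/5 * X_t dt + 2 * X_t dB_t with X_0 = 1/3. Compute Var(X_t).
Var(X_t) = (exp(4*t) - 1)*exp(4*t/5)/9

For GBM dX = mu X dt + sigma X dB with X_0 = x_0, apply Itô to Y = log X: dY = (mu - sigma^2/2) dt + sigma dB, so Y_t = log(x_0) + (mu - sigma^2/2) t + sigma B_t and hence X_t = x_0 * exp((mu - sigma^2/2) t + sigma B_t).
With mu = 2/5, sigma = 2, x_0 = 1/3, this gives:
  X_t = 1/3 * exp((-8/5) * t + (2) * B_t).
Since sigma*B_t ~ Normal(0, sigma^2 t), E[exp(sigma*B_t)] = exp(sigma^2 t / 2); so E[X_t] = x_0 * exp((mu - sigma^2/2) t) * exp(sigma^2 t / 2) = x_0 * exp(mu t) = exp(2*t/5)/3.
Var(X_t) = E[X_t^2] - (E[X_t])^2 = x_0^2 * exp(2 mu t) * (exp(sigma^2 t) - 1) = (exp(4*t) - 1)*exp(4*t/5)/9.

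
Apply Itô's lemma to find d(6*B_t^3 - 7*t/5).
d(6*B_t^3 - 7*t/5) = (18*B_t - 7/5) dt + (18*B_t^2) dB_t

Itô's formula for f(t, x): d f(t, B_t) = (f_t + (1/2) f_xx) dt + f_x dB_t. Compute partials of f(t, x) = -7*t/5 + 6*x^3:
  f_t(t,x)  = -7/5
  f_x(t,x)  = 18*x^2
  f_xx(t,x) = 36*x
Assemble drift = f_t + (1/2) f_xx = 18*x - 7/5 and diffusion = f_x = 18*x^2. Substituting x = B_t:
  d(6*B_t^3 - 7*t/5) = (18*B_t - 7/5) dt + (18*B_t^2) dB_t.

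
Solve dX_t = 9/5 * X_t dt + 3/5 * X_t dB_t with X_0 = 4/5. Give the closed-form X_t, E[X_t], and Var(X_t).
X_t = 4/5 * exp((81/50) t + (3/5) B_t); E[X_t] = 4*exp(9*t/5)/5; Var(X_t) = 16*(exp(9*t/25) - 1)*exp(18*t/5)/25

For GBM dX = mu X dt + sigma X dB with X_0 = x_0, apply Itô to Y = log X: dY = (mu - sigma^2/2) dt + sigma dB, so Y_t = log(x_0) + (mu - sigma^2/2) t + sigma B_t and hence X_t = x_0 * exp((mu - sigma^2/2) t + sigma B_t).
With mu = 9/5, sigma = 3/5, x_0 = 4/5, this gives:
  X_t = 4/5 * exp((81/50) * t + (3/5) * B_t).
Since sigma*B_t ~ Normal(0, sigma^2 t), E[exp(sigma*B_t)] = exp(sigma^2 t / 2); so E[X_t] = x_0 * exp((mu - sigma^2/2) t) * exp(sigma^2 t / 2) = x_0 * exp(mu t) = 4*exp(9*t/5)/5.
Var(X_t) = E[X_t^2] - (E[X_t])^2 = x_0^2 * exp(2 mu t) * (exp(sigma^2 t) - 1) = 16*(exp(9*t/25) - 1)*exp(18*t/5)/25.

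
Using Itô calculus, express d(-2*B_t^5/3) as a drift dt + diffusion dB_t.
d(-2*B_t^5/3) = (-20*B_t^3/3) dt + (-10*B_t^4/3) dB_t

Itô's formula for f(B_t) gives d f(B_t) = f'(B_t) dB_t + (1/2) f''(B_t) dt. Compute derivatives of f(x) = -2*x^5/3:
  f'(x)  = -10*x^4/3
  f''(x) = -40*x^3/3
Substitute x = B_t and multiply the f'' term by 1/2:
  drift     = (1/2) * (-40*x^3/3) evaluated at B_t = -20*B_t^3/3
  diffusion = (-10*x^4/3) evaluated at B_t = -10*B_t^4/3
Therefore d(-2*B_t^5/3) = (-20*B_t^3/3) dt + (-10*B_t^4/3) dB_t.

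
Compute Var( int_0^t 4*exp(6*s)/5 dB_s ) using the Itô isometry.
Var = 4*exp(12*t)/75 - 4/75

The Itô integral of a deterministic integrand f(s) has mean 0 because each increment f(s) * (B_{s+ds} - B_s) has mean 0. By the Itô isometry:
  Var( int_0^t f(s) dB_s ) = E[ (int_0^t f(s) dB_s)^2 ] = int_0^t f(s)^2 ds.
Here f(s) = 4*exp(6*s)/5, so f(s)^2 = 16*exp(12*s)/25. Integrate:
  int_0^t (16*exp(12*s)/25) ds = 4*exp(12*t)/75 - 4/75.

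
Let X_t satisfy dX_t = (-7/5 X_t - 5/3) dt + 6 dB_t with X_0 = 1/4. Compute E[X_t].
E[X_t] = -25/21 + 121*exp(-7*t/5)/84

Taking expectations and using E[dB_t] = 0, the mean m(t) = E[X_t] satisfies the ODE m'(t) = a m(t) + b with m(0) = x_0. With a = -7/5, b = -5/3, x_0 = 1/4, the solution is
  m(t) = x_0 * exp(a t) + (b/a) * (exp(a t) - 1)
       = (1/4) * exp((-7/5) t) + ((-5/3)/(-7/5)) * (exp((-7/5) t) - 1)
       = -25/21 + 121*exp(-7*t/5)/84.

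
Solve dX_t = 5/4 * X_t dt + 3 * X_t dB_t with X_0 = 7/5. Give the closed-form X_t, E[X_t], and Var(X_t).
X_t = 7/5 * exp((-13/4) t + (3) B_t); E[X_t] = 7*exp(5*t/4)/5; Var(X_t) = 49*(exp(9*t) - 1)*exp(5*t/2)/25

For GBM dX = mu X dt + sigma X dB with X_0 = x_0, apply Itô to Y = log X: dY = (mu - sigma^2/2) dt + sigma dB, so Y_t = log(x_0) + (mu - sigma^2/2) t + sigma B_t and hence X_t = x_0 * exp((mu - sigma^2/2) t + sigma B_t).
With mu = 5/4, sigma = 3, x_0 = 7/5, this gives:
  X_t = 7/5 * exp((-13/4) * t + (3) * B_t).
Since sigma*B_t ~ Normal(0, sigma^2 t), E[exp(sigma*B_t)] = exp(sigma^2 t / 2); so E[X_t] = x_0 * exp((mu - sigma^2/2) t) * exp(sigma^2 t / 2) = x_0 * exp(mu t) = 7*exp(5*t/4)/5.
Var(X_t) = E[X_t^2] - (E[X_t])^2 = x_0^2 * exp(2 mu t) * (exp(sigma^2 t) - 1) = 49*(exp(9*t) - 1)*exp(5*t/2)/25.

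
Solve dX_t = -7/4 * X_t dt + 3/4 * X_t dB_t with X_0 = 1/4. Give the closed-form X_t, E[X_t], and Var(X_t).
X_t = 1/4 * exp((-65/32) t + (3/4) B_t); E[X_t] = exp(-7*t/4)/4; Var(X_t) = (exp(9*t/16) - 1)*exp(-7*t/2)/16

For GBM dX = mu X dt + sigma X dB with X_0 = x_0, apply Itô to Y = log X: dY = (mu - sigma^2/2) dt + sigma dB, so Y_t = log(x_0) + (mu - sigma^2/2) t + sigma B_t and hence X_t = x_0 * exp((mu - sigma^2/2) t + sigma B_t).
With mu = -7/4, sigma = 3/4, x_0 = 1/4, this gives:
  X_t = 1/4 * exp((-65/32) * t + (3/4) * B_t).
Since sigma*B_t ~ Normal(0, sigma^2 t), E[exp(sigma*B_t)] = exp(sigma^2 t / 2); so E[X_t] = x_0 * exp((mu - sigma^2/2) t) * exp(sigma^2 t / 2) = x_0 * exp(mu t) = exp(-7*t/4)/4.
Var(X_t) = E[X_t^2] - (E[X_t])^2 = x_0^2 * exp(2 mu t) * (exp(sigma^2 t) - 1) = (exp(9*t/16) - 1)*exp(-7*t/2)/16.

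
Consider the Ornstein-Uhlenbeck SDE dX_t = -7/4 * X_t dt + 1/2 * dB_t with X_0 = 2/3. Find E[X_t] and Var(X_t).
E[X_t] = 2*exp(-7*t/4)/3; Var(X_t) = 1/14 - exp(-7*t/2)/14

The OU SDE dX = -theta X dt + sigma dB admits the integrating factor exp(theta t): d(exp(theta t) X_t) = sigma exp(theta t) dB_t. Integrating from 0 to t:
  X_t = x_0 * exp(-theta t) + sigma * int_0^t exp(-theta (t-s)) dB_s.
The Itô integral has mean 0 and (by the Itô isometry) variance sigma^2 * int_0^t exp(-2 theta (t - s)) ds = sigma^2 * (1 - exp(-2 theta t)) / (2 theta).
With theta = 7/4, sigma = 1/2, x_0 = 2/3:
  E[X_t] = 2/3 * exp(-7/4 t) = 2*exp(-7*t/4)/3
  Var(X_t) = (1/2)^2 * (1 - exp(-2*7/4 t)) / (2 * 7/4) = 1/14 - exp(-7*t/2)/14.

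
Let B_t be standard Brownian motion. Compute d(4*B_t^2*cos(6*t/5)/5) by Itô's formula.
d(4*B_t^2*cos(6*t/5)/5) = (-24*B_t^2*sin(6*t/5)/25 + 4*cos(6*t/5)/5) dt + (8*B_t*cos(6*t/5)/5) dB_t

Itô's formula for f(t, x): d f(t, B_t) = (f_t + (1/2) f_xx) dt + f_x dB_t. Compute partials of f(t, x) = 4*x^2*cos(6*t/5)/5:
  f_t(t,x)  = -24*x^2*sin(6*t/5)/25
  f_x(t,x)  = 8*x*cos(6*t/5)/5
  f_xx(t,x) = 8*cos(6*t/5)/5
Assemble drift = f_t + (1/2) f_xx = -24*x^2*sin(6*t/5)/25 + 4*cos(6*t/5)/5 and diffusion = f_x = 8*x*cos(6*t/5)/5. Substituting x = B_t:
  d(4*B_t^2*cos(6*t/5)/5) = (-24*B_t^2*sin(6*t/5)/25 + 4*cos(6*t/5)/5) dt + (8*B_t*cos(6*t/5)/5) dB_t.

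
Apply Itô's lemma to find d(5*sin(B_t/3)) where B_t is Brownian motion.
d(5*sin(B_t/3)) = (-5*sin(B_t/3)/18) dt + (5*cos(B_t/3)/3) dB_t

Itô's formula for f(B_t) gives d f(B_t) = f'(B_t) dB_t + (1/2) f''(B_t) dt. Compute derivatives of f(x) = 5*sin(x/3):
  f'(x)  = 5*cos(x/3)/3
  f''(x) = -5*sin(x/3)/9
Substitute x = B_t and multiply the f'' term by 1/2:
  drift     = (1/2) * (-5*sin(x/3)/9) evaluated at B_t = -5*sin(B_t/3)/18
  diffusion = (5*cos(x/3)/3) evaluated at B_t = 5*cos(B_t/3)/3
Therefore d(5*sin(B_t/3)) = (-5*sin(B_t/3)/18) dt + (5*cos(B_t/3)/3) dB_t.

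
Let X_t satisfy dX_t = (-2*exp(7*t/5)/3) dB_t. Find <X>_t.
<X>_t = 10*exp(14*t/5)/63 - 10/63

For an Itô process dX_t = a(t) dt + b(t) dB_t, the quadratic variation is <X>_t = int_0^t b(s)^2 ds (the drift term does not contribute). Here b(s) = -2*exp(7*s/5)/3, so
  b(s)^2 = 4*exp(14*s/5)/9.
Integrating from 0 to t:
  <X>_t = int_0^t (4*exp(14*s/5)/9) ds = 10*exp(14*t/5)/63 - 10/63.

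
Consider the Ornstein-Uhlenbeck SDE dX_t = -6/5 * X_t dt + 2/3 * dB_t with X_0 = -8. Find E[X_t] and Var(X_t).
E[X_t] = -8*exp(-6*t/5); Var(X_t) = 5/27 - 5*exp(-12*t/5)/27

The OU SDE dX = -theta X dt + sigma dB admits the integrating factor exp(theta t): d(exp(theta t) X_t) = sigma exp(theta t) dB_t. Integrating from 0 to t:
  X_t = x_0 * exp(-theta t) + sigma * int_0^t exp(-theta (t-s)) dB_s.
The Itô integral has mean 0 and (by the Itô isometry) variance sigma^2 * int_0^t exp(-2 theta (t - s)) ds = sigma^2 * (1 - exp(-2 theta t)) / (2 theta).
With theta = 6/5, sigma = 2/3, x_0 = -8:
  E[X_t] = -8 * exp(-6/5 t) = -8*exp(-6*t/5)
  Var(X_t) = (2/3)^2 * (1 - exp(-2*6/5 t)) / (2 * 6/5) = 5/27 - 5*exp(-12*t/5)/27.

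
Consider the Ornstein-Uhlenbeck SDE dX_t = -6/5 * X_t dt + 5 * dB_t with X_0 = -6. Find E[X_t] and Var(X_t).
E[X_t] = -6*exp(-6*t/5); Var(X_t) = 125/12 - 125*exp(-12*t/5)/12

The OU SDE dX = -theta X dt + sigma dB admits the integrating factor exp(theta t): d(exp(theta t) X_t) = sigma exp(theta t) dB_t. Integrating from 0 to t:
  X_t = x_0 * exp(-theta t) + sigma * int_0^t exp(-theta (t-s)) dB_s.
The Itô integral has mean 0 and (by the Itô isometry) variance sigma^2 * int_0^t exp(-2 theta (t - s)) ds = sigma^2 * (1 - exp(-2 theta t)) / (2 theta).
With theta = 6/5, sigma = 5, x_0 = -6:
  E[X_t] = -6 * exp(-6/5 t) = -6*exp(-6*t/5)
  Var(X_t) = (5)^2 * (1 - exp(-2*6/5 t)) / (2 * 6/5) = 125/12 - 125*exp(-12*t/5)/12.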